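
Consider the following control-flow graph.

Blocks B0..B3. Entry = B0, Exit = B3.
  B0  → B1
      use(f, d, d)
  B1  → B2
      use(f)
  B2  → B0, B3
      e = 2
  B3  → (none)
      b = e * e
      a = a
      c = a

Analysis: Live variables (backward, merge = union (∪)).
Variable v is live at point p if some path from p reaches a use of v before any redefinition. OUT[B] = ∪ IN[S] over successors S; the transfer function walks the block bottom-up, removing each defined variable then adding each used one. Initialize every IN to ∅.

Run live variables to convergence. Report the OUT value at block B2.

Answer: {a, d, e, f}

Trace:
Converged values:
  B0:  IN={a, d, f}  OUT={a, d, f}
  B1:  IN={a, d, f}  OUT={a, d, f}
  B2:  IN={a, d, f}  OUT={a, d, e, f}
  B3:  IN={a, e}  OUT={}

Merge at B2: OUT[B2] = IN[B0] ⊔ IN[B3] = {a, d, e, f}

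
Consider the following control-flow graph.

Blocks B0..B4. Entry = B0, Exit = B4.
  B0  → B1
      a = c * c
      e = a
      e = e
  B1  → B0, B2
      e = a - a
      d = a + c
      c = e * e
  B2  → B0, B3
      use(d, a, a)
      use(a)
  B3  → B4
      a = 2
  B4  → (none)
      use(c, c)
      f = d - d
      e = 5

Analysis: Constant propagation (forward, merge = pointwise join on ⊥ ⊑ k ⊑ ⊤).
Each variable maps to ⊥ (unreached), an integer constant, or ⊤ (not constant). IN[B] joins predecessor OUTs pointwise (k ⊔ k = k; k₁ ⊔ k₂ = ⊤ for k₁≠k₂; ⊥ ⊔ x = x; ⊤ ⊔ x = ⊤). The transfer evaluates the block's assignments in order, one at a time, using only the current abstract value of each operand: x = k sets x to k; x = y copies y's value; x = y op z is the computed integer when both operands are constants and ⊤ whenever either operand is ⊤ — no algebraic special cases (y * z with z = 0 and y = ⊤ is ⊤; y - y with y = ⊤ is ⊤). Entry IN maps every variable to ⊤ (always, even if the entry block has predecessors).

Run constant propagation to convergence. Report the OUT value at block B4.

Answer: {a: 2, b: ⊤, c: ⊤, d: ⊤, e: 5, f: ⊤}

Derivation:
Fixpoint table:
  B0: | IN=(all ⊤) | OUT=(all ⊤)
  B1: | IN=(all ⊤) | OUT=(all ⊤)
  B2: | IN=(all ⊤) | OUT=(all ⊤)
  B3: | IN=(all ⊤) | OUT={a:2; rest ⊤}
  B4: | IN={a:2; rest ⊤} | OUT={a:2, e:5; rest ⊤}

Merge at B4: IN[B4] = OUT[B3] = {a: 2, b: ⊤, c: ⊤, d: ⊤, e: ⊤, f: ⊤}
Applying B4's transfer function to that IN value gives OUT[B4] (row B4 above).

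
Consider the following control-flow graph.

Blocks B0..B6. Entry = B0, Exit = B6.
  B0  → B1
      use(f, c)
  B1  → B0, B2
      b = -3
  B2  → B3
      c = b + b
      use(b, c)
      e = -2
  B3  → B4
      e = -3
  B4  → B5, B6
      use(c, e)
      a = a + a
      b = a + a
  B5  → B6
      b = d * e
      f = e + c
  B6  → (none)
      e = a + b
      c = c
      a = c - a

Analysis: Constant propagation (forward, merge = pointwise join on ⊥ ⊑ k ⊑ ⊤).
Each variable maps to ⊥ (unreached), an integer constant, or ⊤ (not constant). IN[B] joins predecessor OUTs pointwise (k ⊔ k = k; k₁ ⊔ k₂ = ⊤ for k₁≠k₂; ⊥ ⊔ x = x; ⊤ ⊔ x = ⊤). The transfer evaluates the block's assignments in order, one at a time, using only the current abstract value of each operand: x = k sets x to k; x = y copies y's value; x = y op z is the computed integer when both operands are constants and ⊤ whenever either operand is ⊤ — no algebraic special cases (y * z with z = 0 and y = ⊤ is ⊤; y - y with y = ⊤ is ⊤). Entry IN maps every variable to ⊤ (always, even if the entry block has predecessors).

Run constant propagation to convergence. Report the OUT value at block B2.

Answer: {a: ⊤, b: -3, c: -6, d: ⊤, e: -2, f: ⊤}

Working:
Fixpoint table:
  B0:  IN=(all ⊤)  OUT=(all ⊤)
  B1:  IN=(all ⊤)  OUT={b:-3; rest ⊤}
  B2:  IN={b:-3; rest ⊤}  OUT={b:-3, c:-6, e:-2; rest ⊤}
  B3:  IN={b:-3, c:-6, e:-2; rest ⊤}  OUT={b:-3, c:-6, e:-3; rest ⊤}
  B4:  IN={b:-3, c:-6, e:-3; rest ⊤}  OUT={c:-6, e:-3; rest ⊤}
  B5:  IN={c:-6, e:-3; rest ⊤}  OUT={c:-6, e:-3, f:-9; rest ⊤}
  B6:  IN={c:-6, e:-3; rest ⊤}  OUT={c:-6; rest ⊤}

Merge at B2: IN[B2] = OUT[B1] = {a: ⊤, b: -3, c: ⊤, d: ⊤, e: ⊤, f: ⊤}
Applying B2's transfer function to that IN value gives OUT[B2] (row B2 above).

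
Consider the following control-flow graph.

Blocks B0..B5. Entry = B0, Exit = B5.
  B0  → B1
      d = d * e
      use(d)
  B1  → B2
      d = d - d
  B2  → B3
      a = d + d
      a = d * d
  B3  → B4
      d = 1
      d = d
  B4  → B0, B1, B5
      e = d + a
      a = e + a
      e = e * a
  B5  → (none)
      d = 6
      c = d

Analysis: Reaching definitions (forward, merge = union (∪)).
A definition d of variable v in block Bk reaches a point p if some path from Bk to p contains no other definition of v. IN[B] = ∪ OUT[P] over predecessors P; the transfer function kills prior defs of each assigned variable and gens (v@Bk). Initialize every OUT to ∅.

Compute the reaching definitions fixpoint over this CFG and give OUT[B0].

Answer: {a@B4, d@B0, e@B4}

Trace:
Converged values:
  B0:  IN={a@B4, d@B3, e@B4}  OUT={a@B4, d@B0, e@B4}
  B1:  IN={a@B4, d@B0, d@B3, e@B4}  OUT={a@B4, d@B1, e@B4}
  B2:  IN={a@B4, d@B1, e@B4}  OUT={a@B2, d@B1, e@B4}
  B3:  IN={a@B2, d@B1, e@B4}  OUT={a@B2, d@B3, e@B4}
  B4:  IN={a@B2, d@B3, e@B4}  OUT={a@B4, d@B3, e@B4}
  B5:  IN={a@B4, d@B3, e@B4}  OUT={a@B4, c@B5, d@B5, e@B4}

Merge at B0 (entry node, so the boundary value {} is joined with the incoming edge(s)): IN[B0] = {} ⊔ OUT[B4] = {a@B4, d@B3, e@B4}
Applying B0's transfer function to that IN value gives OUT[B0] (row B0 above).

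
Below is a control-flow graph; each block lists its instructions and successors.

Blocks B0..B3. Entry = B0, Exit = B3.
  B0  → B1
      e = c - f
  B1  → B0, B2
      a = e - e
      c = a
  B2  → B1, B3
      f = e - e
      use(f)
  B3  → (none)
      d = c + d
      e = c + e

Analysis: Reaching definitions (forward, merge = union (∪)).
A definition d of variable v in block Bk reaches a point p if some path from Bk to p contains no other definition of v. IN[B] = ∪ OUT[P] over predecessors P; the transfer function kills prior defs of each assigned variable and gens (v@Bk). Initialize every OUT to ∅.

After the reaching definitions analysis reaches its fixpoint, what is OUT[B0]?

Answer: {a@B1, c@B1, e@B0, f@B2}

Working:
Fixpoint table:
  B0:   IN={a@B1, c@B1, e@B0, f@B2}   OUT={a@B1, c@B1, e@B0, f@B2}
  B1:   IN={a@B1, c@B1, e@B0, f@B2}   OUT={a@B1, c@B1, e@B0, f@B2}
  B2:   IN={a@B1, c@B1, e@B0, f@B2}   OUT={a@B1, c@B1, e@B0, f@B2}
  B3:   IN={a@B1, c@B1, e@B0, f@B2}   OUT={a@B1, c@B1, d@B3, e@B3, f@B2}

Merge at B0 (entry node, so the boundary value {} is joined with the incoming edge(s)): IN[B0] = {} ⊔ OUT[B1] = {a@B1, c@B1, e@B0, f@B2}
Applying B0's transfer function to that IN value gives OUT[B0] (row B0 above).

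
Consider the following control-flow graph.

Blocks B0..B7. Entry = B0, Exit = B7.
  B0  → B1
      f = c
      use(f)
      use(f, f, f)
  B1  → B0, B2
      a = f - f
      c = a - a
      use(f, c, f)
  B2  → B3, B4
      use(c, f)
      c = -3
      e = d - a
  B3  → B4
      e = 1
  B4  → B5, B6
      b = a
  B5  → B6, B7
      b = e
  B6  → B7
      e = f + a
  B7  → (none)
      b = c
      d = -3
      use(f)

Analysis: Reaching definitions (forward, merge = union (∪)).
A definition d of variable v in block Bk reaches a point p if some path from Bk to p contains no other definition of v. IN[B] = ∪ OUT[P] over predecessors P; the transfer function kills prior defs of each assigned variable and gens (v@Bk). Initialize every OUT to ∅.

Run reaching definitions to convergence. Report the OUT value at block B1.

Per-block solution:
  B0:  IN={a@B1, c@B1, f@B0}  OUT={a@B1, c@B1, f@B0}
  B1:  IN={a@B1, c@B1, f@B0}  OUT={a@B1, c@B1, f@B0}
  B2:  IN={a@B1, c@B1, f@B0}  OUT={a@B1, c@B2, e@B2, f@B0}
  B3:  IN={a@B1, c@B2, e@B2, f@B0}  OUT={a@B1, c@B2, e@B3, f@B0}
  B4:  IN={a@B1, c@B2, e@B2, e@B3, f@B0}  OUT={a@B1, b@B4, c@B2, e@B2, e@B3, f@B0}
  B5:  IN={a@B1, b@B4, c@B2, e@B2, e@B3, f@B0}  OUT={a@B1, b@B5, c@B2, e@B2, e@B3, f@B0}
  B6:  IN={a@B1, b@B4, b@B5, c@B2, e@B2, e@B3, f@B0}  OUT={a@B1, b@B4, b@B5, c@B2, e@B6, f@B0}
  B7:  IN={a@B1, b@B4, b@B5, c@B2, e@B2, e@B3, e@B6, f@B0}  OUT={a@B1, b@B7, c@B2, d@B7, e@B2, e@B3, e@B6, f@B0}

Merge at B1: IN[B1] = OUT[B0] = {a@B1, c@B1, f@B0}
Applying B1's transfer function to that IN value gives OUT[B1] (row B1 above).

Answer: {a@B1, c@B1, f@B0}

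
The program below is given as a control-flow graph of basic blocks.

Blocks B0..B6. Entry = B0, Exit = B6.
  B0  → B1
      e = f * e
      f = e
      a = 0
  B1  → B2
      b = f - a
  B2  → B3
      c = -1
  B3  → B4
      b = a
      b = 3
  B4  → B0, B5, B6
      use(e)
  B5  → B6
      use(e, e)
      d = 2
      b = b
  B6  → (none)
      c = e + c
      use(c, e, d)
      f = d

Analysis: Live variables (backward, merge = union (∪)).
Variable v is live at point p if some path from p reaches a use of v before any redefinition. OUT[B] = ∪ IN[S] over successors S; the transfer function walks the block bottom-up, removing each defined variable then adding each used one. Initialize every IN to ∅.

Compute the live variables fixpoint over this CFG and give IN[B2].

Answer: {a, d, e, f}

Trace:
Per-block solution:
  B0:   IN={d, e, f}   OUT={a, d, e, f}
  B1:   IN={a, d, e, f}   OUT={a, d, e, f}
  B2:   IN={a, d, e, f}   OUT={a, c, d, e, f}
  B3:   IN={a, c, d, e, f}   OUT={b, c, d, e, f}
  B4:   IN={b, c, d, e, f}   OUT={b, c, d, e, f}
  B5:   IN={b, c, e}   OUT={c, d, e}
  B6:   IN={c, d, e}   OUT={}

Merge at B2: OUT[B2] = IN[B3] = {a, c, d, e, f}
Applying B2's transfer function to that OUT value gives IN[B2] (row B2 above).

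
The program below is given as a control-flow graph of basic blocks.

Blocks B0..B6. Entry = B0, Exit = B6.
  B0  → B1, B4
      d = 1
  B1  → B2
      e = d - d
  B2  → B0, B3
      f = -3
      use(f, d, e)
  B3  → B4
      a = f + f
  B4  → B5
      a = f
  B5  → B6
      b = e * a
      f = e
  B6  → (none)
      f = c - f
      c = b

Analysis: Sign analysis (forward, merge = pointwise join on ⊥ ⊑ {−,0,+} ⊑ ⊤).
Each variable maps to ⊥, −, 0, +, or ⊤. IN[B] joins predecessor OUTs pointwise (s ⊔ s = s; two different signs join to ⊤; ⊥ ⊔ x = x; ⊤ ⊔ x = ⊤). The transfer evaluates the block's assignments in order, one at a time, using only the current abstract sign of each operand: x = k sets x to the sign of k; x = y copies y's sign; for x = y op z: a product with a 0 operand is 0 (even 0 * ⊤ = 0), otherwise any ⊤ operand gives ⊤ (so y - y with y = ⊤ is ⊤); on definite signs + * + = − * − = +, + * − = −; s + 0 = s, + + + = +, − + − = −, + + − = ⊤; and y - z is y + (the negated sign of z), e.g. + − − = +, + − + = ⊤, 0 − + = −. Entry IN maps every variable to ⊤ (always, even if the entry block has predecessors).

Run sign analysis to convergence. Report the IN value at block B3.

Answer: {a: ⊤, b: ⊤, c: ⊤, d: +, e: ⊤, f: -}

Derivation:
Converged values:
  B0:   IN=(all ⊤)   OUT={d:+; rest ⊤}
  B1:   IN={d:+; rest ⊤}   OUT={d:+; rest ⊤}
  B2:   IN={d:+; rest ⊤}   OUT={d:+, f:-; rest ⊤}
  B3:   IN={d:+, f:-; rest ⊤}   OUT={a:-, d:+, f:-; rest ⊤}
  B4:   IN={d:+; rest ⊤}   OUT={d:+; rest ⊤}
  B5:   IN={d:+; rest ⊤}   OUT={d:+; rest ⊤}
  B6:   IN={d:+; rest ⊤}   OUT={d:+; rest ⊤}

Merge at B3: IN[B3] = OUT[B2] = {a: ⊤, b: ⊤, c: ⊤, d: +, e: ⊤, f: -}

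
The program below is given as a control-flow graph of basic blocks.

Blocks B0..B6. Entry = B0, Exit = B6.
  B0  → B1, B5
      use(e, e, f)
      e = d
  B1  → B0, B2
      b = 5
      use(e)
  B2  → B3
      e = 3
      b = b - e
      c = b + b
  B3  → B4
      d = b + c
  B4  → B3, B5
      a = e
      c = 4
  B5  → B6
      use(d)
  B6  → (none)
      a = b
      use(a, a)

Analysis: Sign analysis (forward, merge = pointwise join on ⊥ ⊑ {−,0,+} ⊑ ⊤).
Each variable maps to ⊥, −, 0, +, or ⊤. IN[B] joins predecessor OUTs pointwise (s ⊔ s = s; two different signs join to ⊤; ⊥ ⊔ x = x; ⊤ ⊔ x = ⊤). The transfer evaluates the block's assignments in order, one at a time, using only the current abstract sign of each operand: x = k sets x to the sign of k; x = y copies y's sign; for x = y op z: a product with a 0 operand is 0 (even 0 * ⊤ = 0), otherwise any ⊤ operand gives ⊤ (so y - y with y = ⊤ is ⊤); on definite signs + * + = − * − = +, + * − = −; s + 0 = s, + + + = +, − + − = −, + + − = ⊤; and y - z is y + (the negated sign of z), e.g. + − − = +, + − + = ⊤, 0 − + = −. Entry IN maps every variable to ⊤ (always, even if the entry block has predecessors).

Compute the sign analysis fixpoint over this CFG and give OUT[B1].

Answer: {a: ⊤, b: +, c: ⊤, d: ⊤, e: ⊤, f: ⊤}

Working:
Converged values:
  B0:  IN=(all ⊤)  OUT=(all ⊤)
  B1:  IN=(all ⊤)  OUT={b:+; rest ⊤}
  B2:  IN={b:+; rest ⊤}  OUT={e:+; rest ⊤}
  B3:  IN={e:+; rest ⊤}  OUT={e:+; rest ⊤}
  B4:  IN={e:+; rest ⊤}  OUT={a:+, c:+, e:+; rest ⊤}
  B5:  IN=(all ⊤)  OUT=(all ⊤)
  B6:  IN=(all ⊤)  OUT=(all ⊤)

Merge at B1: IN[B1] = OUT[B0] = {a: ⊤, b: ⊤, c: ⊤, d: ⊤, e: ⊤, f: ⊤}
Applying B1's transfer function to that IN value gives OUT[B1] (row B1 above).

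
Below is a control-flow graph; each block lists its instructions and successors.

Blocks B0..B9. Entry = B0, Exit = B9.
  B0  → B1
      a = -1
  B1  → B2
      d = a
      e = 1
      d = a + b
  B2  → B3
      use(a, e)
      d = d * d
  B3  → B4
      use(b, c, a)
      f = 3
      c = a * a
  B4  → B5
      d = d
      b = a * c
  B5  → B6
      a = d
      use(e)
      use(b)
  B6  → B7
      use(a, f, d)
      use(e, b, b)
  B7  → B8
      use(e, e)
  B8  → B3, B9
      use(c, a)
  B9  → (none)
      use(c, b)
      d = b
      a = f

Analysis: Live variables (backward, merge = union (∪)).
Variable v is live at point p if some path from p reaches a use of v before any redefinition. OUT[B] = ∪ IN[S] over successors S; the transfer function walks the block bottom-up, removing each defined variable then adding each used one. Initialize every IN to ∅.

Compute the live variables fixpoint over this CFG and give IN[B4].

Fixpoint table:
  B0:  IN={b, c}  OUT={a, b, c}
  B1:  IN={a, b, c}  OUT={a, b, c, d, e}
  B2:  IN={a, b, c, d, e}  OUT={a, b, c, d, e}
  B3:  IN={a, b, c, d, e}  OUT={a, c, d, e, f}
  B4:  IN={a, c, d, e, f}  OUT={b, c, d, e, f}
  B5:  IN={b, c, d, e, f}  OUT={a, b, c, d, e, f}
  B6:  IN={a, b, c, d, e, f}  OUT={a, b, c, d, e, f}
  B7:  IN={a, b, c, d, e, f}  OUT={a, b, c, d, e, f}
  B8:  IN={a, b, c, d, e, f}  OUT={a, b, c, d, e, f}
  B9:  IN={b, c, f}  OUT={}

Merge at B4: OUT[B4] = IN[B5] = {b, c, d, e, f}
Applying B4's transfer function to that OUT value gives IN[B4] (row B4 above).

Answer: {a, c, d, e, f}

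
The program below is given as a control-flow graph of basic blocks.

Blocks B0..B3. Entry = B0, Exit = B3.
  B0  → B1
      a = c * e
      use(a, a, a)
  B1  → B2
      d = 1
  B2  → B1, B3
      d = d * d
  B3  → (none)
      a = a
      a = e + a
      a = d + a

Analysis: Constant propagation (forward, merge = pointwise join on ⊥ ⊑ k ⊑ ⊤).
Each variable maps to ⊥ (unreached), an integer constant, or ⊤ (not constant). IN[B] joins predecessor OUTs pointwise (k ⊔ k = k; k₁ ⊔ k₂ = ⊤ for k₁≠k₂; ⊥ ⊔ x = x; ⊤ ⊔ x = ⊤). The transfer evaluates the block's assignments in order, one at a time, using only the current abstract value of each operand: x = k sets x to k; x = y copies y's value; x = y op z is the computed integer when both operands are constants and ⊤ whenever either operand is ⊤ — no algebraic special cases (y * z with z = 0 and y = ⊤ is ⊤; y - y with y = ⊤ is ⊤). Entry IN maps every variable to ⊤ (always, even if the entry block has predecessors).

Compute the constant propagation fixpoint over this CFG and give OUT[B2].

Answer: {a: ⊤, b: ⊤, c: ⊤, d: 1, e: ⊤, f: ⊤}

Working:
Converged values:
  B0: | IN=(all ⊤) | OUT=(all ⊤)
  B1: | IN=(all ⊤) | OUT={d:1; rest ⊤}
  B2: | IN={d:1; rest ⊤} | OUT={d:1; rest ⊤}
  B3: | IN={d:1; rest ⊤} | OUT={d:1; rest ⊤}

Merge at B2: IN[B2] = OUT[B1] = {a: ⊤, b: ⊤, c: ⊤, d: 1, e: ⊤, f: ⊤}
Applying B2's transfer function to that IN value gives OUT[B2] (row B2 above).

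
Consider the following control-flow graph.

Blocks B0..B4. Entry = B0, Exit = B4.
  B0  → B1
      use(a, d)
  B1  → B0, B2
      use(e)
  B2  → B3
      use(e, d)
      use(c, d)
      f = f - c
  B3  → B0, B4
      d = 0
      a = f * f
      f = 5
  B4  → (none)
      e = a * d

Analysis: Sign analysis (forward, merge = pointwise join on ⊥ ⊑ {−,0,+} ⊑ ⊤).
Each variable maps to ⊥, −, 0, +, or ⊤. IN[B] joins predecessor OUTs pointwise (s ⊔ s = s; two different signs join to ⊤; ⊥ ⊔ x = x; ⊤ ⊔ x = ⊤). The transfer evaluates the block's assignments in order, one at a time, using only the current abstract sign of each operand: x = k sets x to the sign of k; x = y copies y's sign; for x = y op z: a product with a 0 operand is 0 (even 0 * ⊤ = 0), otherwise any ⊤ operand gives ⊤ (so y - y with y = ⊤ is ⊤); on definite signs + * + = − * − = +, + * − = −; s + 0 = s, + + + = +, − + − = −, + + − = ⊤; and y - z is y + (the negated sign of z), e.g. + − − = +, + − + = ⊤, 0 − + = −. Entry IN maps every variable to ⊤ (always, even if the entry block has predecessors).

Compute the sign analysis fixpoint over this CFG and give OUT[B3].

Fixpoint table:
  B0: | IN=(all ⊤) | OUT=(all ⊤)
  B1: | IN=(all ⊤) | OUT=(all ⊤)
  B2: | IN=(all ⊤) | OUT=(all ⊤)
  B3: | IN=(all ⊤) | OUT={d:0, f:+; rest ⊤}
  B4: | IN={d:0, f:+; rest ⊤} | OUT={d:0, e:0, f:+; rest ⊤}

Merge at B3: IN[B3] = OUT[B2] = {a: ⊤, b: ⊤, c: ⊤, d: ⊤, e: ⊤, f: ⊤}
Applying B3's transfer function to that IN value gives OUT[B3] (row B3 above).

Answer: {a: ⊤, b: ⊤, c: ⊤, d: 0, e: ⊤, f: +}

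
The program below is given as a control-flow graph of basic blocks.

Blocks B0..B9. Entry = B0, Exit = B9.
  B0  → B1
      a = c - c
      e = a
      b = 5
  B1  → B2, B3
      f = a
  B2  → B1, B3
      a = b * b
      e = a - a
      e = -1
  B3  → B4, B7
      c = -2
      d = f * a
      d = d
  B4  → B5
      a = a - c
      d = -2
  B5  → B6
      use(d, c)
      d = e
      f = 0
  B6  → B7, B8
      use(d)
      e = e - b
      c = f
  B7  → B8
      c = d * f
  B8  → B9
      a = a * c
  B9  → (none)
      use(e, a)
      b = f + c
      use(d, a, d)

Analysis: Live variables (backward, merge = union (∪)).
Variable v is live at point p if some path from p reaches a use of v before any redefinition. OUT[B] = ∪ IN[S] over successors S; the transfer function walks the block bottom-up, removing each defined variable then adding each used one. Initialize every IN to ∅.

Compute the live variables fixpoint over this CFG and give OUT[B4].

Fixpoint table:
  B0:   IN={c}   OUT={a, b, e}
  B1:   IN={a, b, e}   OUT={a, b, e, f}
  B2:   IN={b, f}   OUT={a, b, e, f}
  B3:   IN={a, b, e, f}   OUT={a, b, c, d, e, f}
  B4:   IN={a, b, c, e}   OUT={a, b, c, d, e}
  B5:   IN={a, b, c, d, e}   OUT={a, b, d, e, f}
  B6:   IN={a, b, d, e, f}   OUT={a, c, d, e, f}
  B7:   IN={a, d, e, f}   OUT={a, c, d, e, f}
  B8:   IN={a, c, d, e, f}   OUT={a, c, d, e, f}
  B9:   IN={a, c, d, e, f}   OUT={}

Merge at B4: OUT[B4] = IN[B5] = {a, b, c, d, e}

Answer: {a, b, c, d, e}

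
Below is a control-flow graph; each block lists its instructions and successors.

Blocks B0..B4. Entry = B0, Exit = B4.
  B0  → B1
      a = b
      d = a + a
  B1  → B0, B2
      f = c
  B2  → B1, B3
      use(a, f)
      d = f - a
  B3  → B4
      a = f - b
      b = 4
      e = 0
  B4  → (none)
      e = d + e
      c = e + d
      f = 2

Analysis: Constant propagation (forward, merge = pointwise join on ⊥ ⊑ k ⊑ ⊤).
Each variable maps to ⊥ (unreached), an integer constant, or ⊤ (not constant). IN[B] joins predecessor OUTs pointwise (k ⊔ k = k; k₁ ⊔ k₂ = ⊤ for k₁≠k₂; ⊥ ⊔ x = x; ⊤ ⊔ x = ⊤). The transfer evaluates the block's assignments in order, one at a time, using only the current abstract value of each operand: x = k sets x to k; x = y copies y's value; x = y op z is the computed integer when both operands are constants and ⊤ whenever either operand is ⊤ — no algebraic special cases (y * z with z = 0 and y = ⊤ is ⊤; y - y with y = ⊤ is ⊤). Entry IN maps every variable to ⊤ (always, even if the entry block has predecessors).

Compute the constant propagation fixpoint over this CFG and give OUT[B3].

Answer: {a: ⊤, b: 4, c: ⊤, d: ⊤, e: 0, f: ⊤}

Trace:
Converged values:
  B0:  IN=(all ⊤)  OUT=(all ⊤)
  B1:  IN=(all ⊤)  OUT=(all ⊤)
  B2:  IN=(all ⊤)  OUT=(all ⊤)
  B3:  IN=(all ⊤)  OUT={b:4, e:0; rest ⊤}
  B4:  IN={b:4, e:0; rest ⊤}  OUT={b:4, f:2; rest ⊤}

Merge at B3: IN[B3] = OUT[B2] = {a: ⊤, b: ⊤, c: ⊤, d: ⊤, e: ⊤, f: ⊤}
Applying B3's transfer function to that IN value gives OUT[B3] (row B3 above).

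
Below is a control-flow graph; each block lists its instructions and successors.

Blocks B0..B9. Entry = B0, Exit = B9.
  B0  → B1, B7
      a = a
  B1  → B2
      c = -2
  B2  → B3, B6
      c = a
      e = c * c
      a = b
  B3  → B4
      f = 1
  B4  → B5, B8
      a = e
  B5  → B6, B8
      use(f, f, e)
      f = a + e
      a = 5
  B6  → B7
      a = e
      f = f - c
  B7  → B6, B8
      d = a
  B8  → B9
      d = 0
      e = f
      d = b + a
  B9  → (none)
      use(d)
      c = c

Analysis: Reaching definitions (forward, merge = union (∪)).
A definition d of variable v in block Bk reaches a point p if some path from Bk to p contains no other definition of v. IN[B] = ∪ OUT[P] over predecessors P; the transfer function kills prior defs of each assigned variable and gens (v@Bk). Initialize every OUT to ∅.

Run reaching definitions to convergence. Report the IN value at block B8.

Converged values:
  B0:   IN={}   OUT={a@B0}
  B1:   IN={a@B0}   OUT={a@B0, c@B1}
  B2:   IN={a@B0, c@B1}   OUT={a@B2, c@B2, e@B2}
  B3:   IN={a@B2, c@B2, e@B2}   OUT={a@B2, c@B2, e@B2, f@B3}
  B4:   IN={a@B2, c@B2, e@B2, f@B3}   OUT={a@B4, c@B2, e@B2, f@B3}
  B5:   IN={a@B4, c@B2, e@B2, f@B3}   OUT={a@B5, c@B2, e@B2, f@B5}
  B6:   IN={a@B0, a@B2, a@B5, a@B6, c@B2, d@B7, e@B2, f@B5, f@B6}   OUT={a@B6, c@B2, d@B7, e@B2, f@B6}
  B7:   IN={a@B0, a@B6, c@B2, d@B7, e@B2, f@B6}   OUT={a@B0, a@B6, c@B2, d@B7, e@B2, f@B6}
  B8:   IN={a@B0, a@B4, a@B5, a@B6, c@B2, d@B7, e@B2, f@B3, f@B5, f@B6}   OUT={a@B0, a@B4, a@B5, a@B6, c@B2, d@B8, e@B8, f@B3, f@B5, f@B6}
  B9:   IN={a@B0, a@B4, a@B5, a@B6, c@B2, d@B8, e@B8, f@B3, f@B5, f@B6}   OUT={a@B0, a@B4, a@B5, a@B6, c@B9, d@B8, e@B8, f@B3, f@B5, f@B6}

Merge at B8: IN[B8] = OUT[B4] ⊔ OUT[B5] ⊔ OUT[B7] = {a@B0, a@B4, a@B5, a@B6, c@B2, d@B7, e@B2, f@B3, f@B5, f@B6}

Answer: {a@B0, a@B4, a@B5, a@B6, c@B2, d@B7, e@B2, f@B3, f@B5, f@B6}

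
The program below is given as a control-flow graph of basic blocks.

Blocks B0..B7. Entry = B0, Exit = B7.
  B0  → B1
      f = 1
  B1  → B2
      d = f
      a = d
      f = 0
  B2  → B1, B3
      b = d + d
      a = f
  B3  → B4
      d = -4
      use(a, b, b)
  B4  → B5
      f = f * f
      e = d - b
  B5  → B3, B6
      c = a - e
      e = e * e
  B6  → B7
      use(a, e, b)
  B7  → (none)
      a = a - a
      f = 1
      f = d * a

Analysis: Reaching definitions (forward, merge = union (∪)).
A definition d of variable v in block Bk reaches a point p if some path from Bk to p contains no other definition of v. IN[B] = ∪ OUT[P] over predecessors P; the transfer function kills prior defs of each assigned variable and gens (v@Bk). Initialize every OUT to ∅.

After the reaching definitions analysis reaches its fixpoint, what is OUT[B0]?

Answer: {f@B0}

Working:
Fixpoint table:
  B0:   IN={}   OUT={f@B0}
  B1:   IN={a@B2, b@B2, d@B1, f@B0, f@B1}   OUT={a@B1, b@B2, d@B1, f@B1}
  B2:   IN={a@B1, b@B2, d@B1, f@B1}   OUT={a@B2, b@B2, d@B1, f@B1}
  B3:   IN={a@B2, b@B2, c@B5, d@B1, d@B3, e@B5, f@B1, f@B4}   OUT={a@B2, b@B2, c@B5, d@B3, e@B5, f@B1, f@B4}
  B4:   IN={a@B2, b@B2, c@B5, d@B3, e@B5, f@B1, f@B4}   OUT={a@B2, b@B2, c@B5, d@B3, e@B4, f@B4}
  B5:   IN={a@B2, b@B2, c@B5, d@B3, e@B4, f@B4}   OUT={a@B2, b@B2, c@B5, d@B3, e@B5, f@B4}
  B6:   IN={a@B2, b@B2, c@B5, d@B3, e@B5, f@B4}   OUT={a@B2, b@B2, c@B5, d@B3, e@B5, f@B4}
  B7:   IN={a@B2, b@B2, c@B5, d@B3, e@B5, f@B4}   OUT={a@B7, b@B2, c@B5, d@B3, e@B5, f@B7}

B0 is the boundary node: IN[B0] = {}
Applying B0's transfer function to that IN value gives OUT[B0] (row B0 above).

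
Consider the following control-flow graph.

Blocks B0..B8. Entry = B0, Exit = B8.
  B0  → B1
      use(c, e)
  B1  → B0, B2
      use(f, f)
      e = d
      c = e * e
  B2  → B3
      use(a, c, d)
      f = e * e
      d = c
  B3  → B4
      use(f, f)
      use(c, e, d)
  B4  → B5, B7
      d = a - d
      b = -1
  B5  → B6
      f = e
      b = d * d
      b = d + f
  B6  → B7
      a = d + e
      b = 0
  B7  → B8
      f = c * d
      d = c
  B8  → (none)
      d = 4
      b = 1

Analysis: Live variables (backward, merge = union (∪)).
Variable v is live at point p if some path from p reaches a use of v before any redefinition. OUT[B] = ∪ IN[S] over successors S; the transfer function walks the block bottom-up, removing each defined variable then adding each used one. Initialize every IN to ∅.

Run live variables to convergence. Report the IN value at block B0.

Per-block solution:
  B0:   IN={a, c, d, e, f}   OUT={a, d, f}
  B1:   IN={a, d, f}   OUT={a, c, d, e, f}
  B2:   IN={a, c, d, e}   OUT={a, c, d, e, f}
  B3:   IN={a, c, d, e, f}   OUT={a, c, d, e}
  B4:   IN={a, c, d, e}   OUT={c, d, e}
  B5:   IN={c, d, e}   OUT={c, d, e}
  B6:   IN={c, d, e}   OUT={c, d}
  B7:   IN={c, d}   OUT={}
  B8:   IN={}   OUT={}

Merge at B0: OUT[B0] = IN[B1] = {a, d, f}
Applying B0's transfer function to that OUT value gives IN[B0] (row B0 above).

Answer: {a, c, d, e, f}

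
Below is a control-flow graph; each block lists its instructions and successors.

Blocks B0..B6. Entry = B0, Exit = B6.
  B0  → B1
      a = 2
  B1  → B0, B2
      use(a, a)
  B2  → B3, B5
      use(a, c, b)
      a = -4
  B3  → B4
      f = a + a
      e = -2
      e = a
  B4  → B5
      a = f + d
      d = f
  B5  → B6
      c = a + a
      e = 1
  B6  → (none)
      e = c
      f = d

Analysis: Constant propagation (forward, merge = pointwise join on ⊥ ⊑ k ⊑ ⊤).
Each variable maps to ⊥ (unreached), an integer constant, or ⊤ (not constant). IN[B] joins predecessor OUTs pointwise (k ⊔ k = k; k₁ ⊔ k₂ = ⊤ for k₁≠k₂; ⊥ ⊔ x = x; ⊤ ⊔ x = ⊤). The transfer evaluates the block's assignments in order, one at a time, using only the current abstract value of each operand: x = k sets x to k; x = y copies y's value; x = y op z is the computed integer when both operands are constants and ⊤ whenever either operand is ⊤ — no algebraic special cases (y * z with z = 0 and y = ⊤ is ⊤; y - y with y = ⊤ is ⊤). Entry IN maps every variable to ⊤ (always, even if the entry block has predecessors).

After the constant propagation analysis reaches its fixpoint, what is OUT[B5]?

Fixpoint table:
  B0:  IN=(all ⊤)  OUT={a:2; rest ⊤}
  B1:  IN={a:2; rest ⊤}  OUT={a:2; rest ⊤}
  B2:  IN={a:2; rest ⊤}  OUT={a:-4; rest ⊤}
  B3:  IN={a:-4; rest ⊤}  OUT={a:-4, e:-4, f:-8; rest ⊤}
  B4:  IN={a:-4, e:-4, f:-8; rest ⊤}  OUT={d:-8, e:-4, f:-8; rest ⊤}
  B5:  IN=(all ⊤)  OUT={e:1; rest ⊤}
  B6:  IN={e:1; rest ⊤}  OUT=(all ⊤)

Merge at B5: IN[B5] = OUT[B2] ⊔ OUT[B4] = {a: ⊤, b: ⊤, c: ⊤, d: ⊤, e: ⊤, f: ⊤}
Applying B5's transfer function to that IN value gives OUT[B5] (row B5 above).

Answer: {a: ⊤, b: ⊤, c: ⊤, d: ⊤, e: 1, f: ⊤}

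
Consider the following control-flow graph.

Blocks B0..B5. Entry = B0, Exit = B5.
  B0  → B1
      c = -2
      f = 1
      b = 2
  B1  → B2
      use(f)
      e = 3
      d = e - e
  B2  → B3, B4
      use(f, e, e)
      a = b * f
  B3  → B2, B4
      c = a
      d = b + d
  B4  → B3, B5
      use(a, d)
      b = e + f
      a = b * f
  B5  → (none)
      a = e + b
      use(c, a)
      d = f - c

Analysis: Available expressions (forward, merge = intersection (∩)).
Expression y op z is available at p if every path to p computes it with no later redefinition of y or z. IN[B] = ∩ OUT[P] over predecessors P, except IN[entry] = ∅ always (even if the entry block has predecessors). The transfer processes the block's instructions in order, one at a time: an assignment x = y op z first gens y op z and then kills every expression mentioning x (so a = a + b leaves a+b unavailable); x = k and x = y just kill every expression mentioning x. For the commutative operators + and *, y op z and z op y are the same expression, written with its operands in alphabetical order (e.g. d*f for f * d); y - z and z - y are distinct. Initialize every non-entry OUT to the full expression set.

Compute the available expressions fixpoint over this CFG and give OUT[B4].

Per-block solution:
  B0: | IN={} | OUT={}
  B1: | IN={} | OUT={e-e}
  B2: | IN={e-e} | OUT={b*f, e-e}
  B3: | IN={b*f, e-e} | OUT={b*f, e-e}
  B4: | IN={b*f, e-e} | OUT={b*f, e+f, e-e}
  B5: | IN={b*f, e+f, e-e} | OUT={b*f, b+e, e+f, e-e, f-c}

Merge at B4: IN[B4] = OUT[B2] ∩ OUT[B3] = {b*f, e-e}
Applying B4's transfer function to that IN value gives OUT[B4] (row B4 above).

Answer: {b*f, e+f, e-e}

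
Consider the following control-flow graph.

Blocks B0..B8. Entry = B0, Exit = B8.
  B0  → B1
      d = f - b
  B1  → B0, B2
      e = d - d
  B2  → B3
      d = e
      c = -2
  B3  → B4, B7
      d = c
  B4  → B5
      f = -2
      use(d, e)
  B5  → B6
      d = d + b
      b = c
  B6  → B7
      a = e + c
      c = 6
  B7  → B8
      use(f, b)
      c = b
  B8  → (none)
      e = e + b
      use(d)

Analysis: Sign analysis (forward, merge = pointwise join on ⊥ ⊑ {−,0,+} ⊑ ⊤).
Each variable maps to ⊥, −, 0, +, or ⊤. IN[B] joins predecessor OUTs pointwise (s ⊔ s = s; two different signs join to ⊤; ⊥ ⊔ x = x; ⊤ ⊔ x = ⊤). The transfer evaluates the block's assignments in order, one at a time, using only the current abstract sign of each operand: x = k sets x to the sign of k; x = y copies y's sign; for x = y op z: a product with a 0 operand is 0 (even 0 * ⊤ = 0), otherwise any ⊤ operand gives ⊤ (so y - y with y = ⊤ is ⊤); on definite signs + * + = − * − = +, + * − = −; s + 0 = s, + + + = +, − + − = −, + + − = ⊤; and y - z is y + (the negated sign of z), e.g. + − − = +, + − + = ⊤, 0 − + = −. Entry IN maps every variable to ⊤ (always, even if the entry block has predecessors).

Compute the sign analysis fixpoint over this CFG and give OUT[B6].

Answer: {a: ⊤, b: -, c: +, d: ⊤, e: ⊤, f: -}

Derivation:
Per-block solution:
  B0:  IN=(all ⊤)  OUT=(all ⊤)
  B1:  IN=(all ⊤)  OUT=(all ⊤)
  B2:  IN=(all ⊤)  OUT={c:-; rest ⊤}
  B3:  IN={c:-; rest ⊤}  OUT={c:-, d:-; rest ⊤}
  B4:  IN={c:-, d:-; rest ⊤}  OUT={c:-, d:-, f:-; rest ⊤}
  B5:  IN={c:-, d:-, f:-; rest ⊤}  OUT={b:-, c:-, f:-; rest ⊤}
  B6:  IN={b:-, c:-, f:-; rest ⊤}  OUT={b:-, c:+, f:-; rest ⊤}
  B7:  IN=(all ⊤)  OUT=(all ⊤)
  B8:  IN=(all ⊤)  OUT=(all ⊤)

Merge at B6: IN[B6] = OUT[B5] = {a: ⊤, b: -, c: -, d: ⊤, e: ⊤, f: -}
Applying B6's transfer function to that IN value gives OUT[B6] (row B6 above).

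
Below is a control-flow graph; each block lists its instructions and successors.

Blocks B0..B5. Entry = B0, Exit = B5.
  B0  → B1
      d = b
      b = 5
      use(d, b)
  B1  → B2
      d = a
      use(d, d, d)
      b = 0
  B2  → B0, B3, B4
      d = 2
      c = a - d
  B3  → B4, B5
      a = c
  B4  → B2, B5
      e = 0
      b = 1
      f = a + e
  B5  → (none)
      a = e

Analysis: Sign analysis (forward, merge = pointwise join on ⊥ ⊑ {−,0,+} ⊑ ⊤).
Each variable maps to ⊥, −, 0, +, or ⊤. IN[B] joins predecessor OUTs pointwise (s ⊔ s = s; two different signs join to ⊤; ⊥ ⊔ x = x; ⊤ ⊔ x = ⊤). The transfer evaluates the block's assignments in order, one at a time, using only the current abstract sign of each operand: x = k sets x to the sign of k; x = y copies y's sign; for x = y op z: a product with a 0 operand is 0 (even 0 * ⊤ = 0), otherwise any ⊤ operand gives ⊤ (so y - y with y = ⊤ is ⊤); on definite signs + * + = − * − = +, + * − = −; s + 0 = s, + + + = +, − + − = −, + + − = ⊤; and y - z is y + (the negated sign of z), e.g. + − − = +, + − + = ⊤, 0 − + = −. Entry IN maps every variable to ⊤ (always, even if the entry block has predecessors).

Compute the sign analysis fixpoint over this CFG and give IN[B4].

Fixpoint table:
  B0:  IN=(all ⊤)  OUT={b:+; rest ⊤}
  B1:  IN={b:+; rest ⊤}  OUT={b:0; rest ⊤}
  B2:  IN=(all ⊤)  OUT={d:+; rest ⊤}
  B3:  IN={d:+; rest ⊤}  OUT={d:+; rest ⊤}
  B4:  IN={d:+; rest ⊤}  OUT={b:+, d:+, e:0; rest ⊤}
  B5:  IN={d:+; rest ⊤}  OUT={d:+; rest ⊤}

Merge at B4: IN[B4] = OUT[B2] ⊔ OUT[B3] = {a: ⊤, b: ⊤, c: ⊤, d: +, e: ⊤, f: ⊤}

Answer: {a: ⊤, b: ⊤, c: ⊤, d: +, e: ⊤, f: ⊤}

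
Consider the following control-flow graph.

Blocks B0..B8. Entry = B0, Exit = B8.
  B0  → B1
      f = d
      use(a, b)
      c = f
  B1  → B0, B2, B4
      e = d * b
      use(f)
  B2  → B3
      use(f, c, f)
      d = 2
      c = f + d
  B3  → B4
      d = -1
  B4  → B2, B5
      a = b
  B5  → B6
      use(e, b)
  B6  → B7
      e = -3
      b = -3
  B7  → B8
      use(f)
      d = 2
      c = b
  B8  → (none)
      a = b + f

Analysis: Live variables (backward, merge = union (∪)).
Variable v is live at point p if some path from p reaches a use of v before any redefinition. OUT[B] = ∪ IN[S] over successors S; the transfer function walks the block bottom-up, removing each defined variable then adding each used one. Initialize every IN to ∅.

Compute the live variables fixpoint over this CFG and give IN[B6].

Per-block solution:
  B0:   IN={a, b, d}   OUT={a, b, c, d, f}
  B1:   IN={a, b, c, d, f}   OUT={a, b, c, d, e, f}
  B2:   IN={b, c, e, f}   OUT={b, c, e, f}
  B3:   IN={b, c, e, f}   OUT={b, c, e, f}
  B4:   IN={b, c, e, f}   OUT={b, c, e, f}
  B5:   IN={b, e, f}   OUT={f}
  B6:   IN={f}   OUT={b, f}
  B7:   IN={b, f}   OUT={b, f}
  B8:   IN={b, f}   OUT={}

Merge at B6: OUT[B6] = IN[B7] = {b, f}
Applying B6's transfer function to that OUT value gives IN[B6] (row B6 above).

Answer: {f}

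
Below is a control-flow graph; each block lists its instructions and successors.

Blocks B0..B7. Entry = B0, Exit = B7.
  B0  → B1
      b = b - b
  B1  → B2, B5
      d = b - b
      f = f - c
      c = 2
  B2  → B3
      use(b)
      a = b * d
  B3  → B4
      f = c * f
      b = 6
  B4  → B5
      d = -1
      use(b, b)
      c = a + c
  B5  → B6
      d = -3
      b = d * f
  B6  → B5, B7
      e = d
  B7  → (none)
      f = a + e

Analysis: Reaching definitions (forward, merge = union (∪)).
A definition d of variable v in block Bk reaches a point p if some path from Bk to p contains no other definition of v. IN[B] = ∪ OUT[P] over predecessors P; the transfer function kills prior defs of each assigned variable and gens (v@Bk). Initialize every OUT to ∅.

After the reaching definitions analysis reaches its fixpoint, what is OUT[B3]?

Converged values:
  B0:  IN={}  OUT={b@B0}
  B1:  IN={b@B0}  OUT={b@B0, c@B1, d@B1, f@B1}
  B2:  IN={b@B0, c@B1, d@B1, f@B1}  OUT={a@B2, b@B0, c@B1, d@B1, f@B1}
  B3:  IN={a@B2, b@B0, c@B1, d@B1, f@B1}  OUT={a@B2, b@B3, c@B1, d@B1, f@B3}
  B4:  IN={a@B2, b@B3, c@B1, d@B1, f@B3}  OUT={a@B2, b@B3, c@B4, d@B4, f@B3}
  B5:  IN={a@B2, b@B0, b@B3, b@B5, c@B1, c@B4, d@B1, d@B4, d@B5, e@B6, f@B1, f@B3}  OUT={a@B2, b@B5, c@B1, c@B4, d@B5, e@B6, f@B1, f@B3}
  B6:  IN={a@B2, b@B5, c@B1, c@B4, d@B5, e@B6, f@B1, f@B3}  OUT={a@B2, b@B5, c@B1, c@B4, d@B5, e@B6, f@B1, f@B3}
  B7:  IN={a@B2, b@B5, c@B1, c@B4, d@B5, e@B6, f@B1, f@B3}  OUT={a@B2, b@B5, c@B1, c@B4, d@B5, e@B6, f@B7}

Merge at B3: IN[B3] = OUT[B2] = {a@B2, b@B0, c@B1, d@B1, f@B1}
Applying B3's transfer function to that IN value gives OUT[B3] (row B3 above).

Answer: {a@B2, b@B3, c@B1, d@B1, f@B3}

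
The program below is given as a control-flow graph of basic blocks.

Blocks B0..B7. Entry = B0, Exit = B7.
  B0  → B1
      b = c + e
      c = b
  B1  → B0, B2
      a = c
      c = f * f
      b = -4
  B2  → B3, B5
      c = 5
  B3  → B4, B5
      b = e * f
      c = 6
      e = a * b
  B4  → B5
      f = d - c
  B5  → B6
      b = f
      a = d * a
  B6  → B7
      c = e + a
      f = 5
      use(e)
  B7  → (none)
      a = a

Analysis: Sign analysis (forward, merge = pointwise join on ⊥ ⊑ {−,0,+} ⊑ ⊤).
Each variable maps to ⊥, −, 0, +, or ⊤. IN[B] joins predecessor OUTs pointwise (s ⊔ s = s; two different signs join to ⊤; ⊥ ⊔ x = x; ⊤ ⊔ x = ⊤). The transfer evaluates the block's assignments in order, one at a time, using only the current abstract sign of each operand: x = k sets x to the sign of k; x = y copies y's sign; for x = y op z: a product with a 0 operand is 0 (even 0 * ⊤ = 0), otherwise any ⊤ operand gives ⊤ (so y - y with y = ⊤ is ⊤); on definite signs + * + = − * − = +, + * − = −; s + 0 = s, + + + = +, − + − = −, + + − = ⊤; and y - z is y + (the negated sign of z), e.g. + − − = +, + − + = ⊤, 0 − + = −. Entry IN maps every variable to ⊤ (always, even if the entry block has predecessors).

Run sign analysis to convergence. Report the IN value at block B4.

Per-block solution:
  B0:  IN=(all ⊤)  OUT=(all ⊤)
  B1:  IN=(all ⊤)  OUT={b:-; rest ⊤}
  B2:  IN={b:-; rest ⊤}  OUT={b:-, c:+; rest ⊤}
  B3:  IN={b:-, c:+; rest ⊤}  OUT={c:+; rest ⊤}
  B4:  IN={c:+; rest ⊤}  OUT={c:+; rest ⊤}
  B5:  IN={c:+; rest ⊤}  OUT={c:+; rest ⊤}
  B6:  IN={c:+; rest ⊤}  OUT={f:+; rest ⊤}
  B7:  IN={f:+; rest ⊤}  OUT={f:+; rest ⊤}

Merge at B4: IN[B4] = OUT[B3] = {a: ⊤, b: ⊤, c: +, d: ⊤, e: ⊤, f: ⊤}

Answer: {a: ⊤, b: ⊤, c: +, d: ⊤, e: ⊤, f: ⊤}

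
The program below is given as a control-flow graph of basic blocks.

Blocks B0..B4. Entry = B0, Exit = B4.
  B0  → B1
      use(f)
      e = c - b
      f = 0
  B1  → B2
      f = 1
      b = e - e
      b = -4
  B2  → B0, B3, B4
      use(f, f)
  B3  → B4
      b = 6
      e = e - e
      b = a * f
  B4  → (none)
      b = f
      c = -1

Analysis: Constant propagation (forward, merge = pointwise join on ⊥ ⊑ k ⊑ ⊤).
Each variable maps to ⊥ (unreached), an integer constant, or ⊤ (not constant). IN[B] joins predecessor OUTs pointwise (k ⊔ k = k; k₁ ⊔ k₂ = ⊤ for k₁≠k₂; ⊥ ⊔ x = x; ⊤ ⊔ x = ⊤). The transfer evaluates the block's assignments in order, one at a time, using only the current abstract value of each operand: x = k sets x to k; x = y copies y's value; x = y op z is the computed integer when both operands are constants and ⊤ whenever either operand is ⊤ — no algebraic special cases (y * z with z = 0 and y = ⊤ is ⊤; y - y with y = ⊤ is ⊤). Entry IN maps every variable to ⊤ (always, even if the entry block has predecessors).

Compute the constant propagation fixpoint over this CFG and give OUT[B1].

Answer: {a: ⊤, b: -4, c: ⊤, d: ⊤, e: ⊤, f: 1}

Trace:
Converged values:
  B0:  IN=(all ⊤)  OUT={f:0; rest ⊤}
  B1:  IN={f:0; rest ⊤}  OUT={b:-4, f:1; rest ⊤}
  B2:  IN={b:-4, f:1; rest ⊤}  OUT={b:-4, f:1; rest ⊤}
  B3:  IN={b:-4, f:1; rest ⊤}  OUT={f:1; rest ⊤}
  B4:  IN={f:1; rest ⊤}  OUT={b:1, c:-1, f:1; rest ⊤}

Merge at B1: IN[B1] = OUT[B0] = {a: ⊤, b: ⊤, c: ⊤, d: ⊤, e: ⊤, f: 0}
Applying B1's transfer function to that IN value gives OUT[B1] (row B1 above).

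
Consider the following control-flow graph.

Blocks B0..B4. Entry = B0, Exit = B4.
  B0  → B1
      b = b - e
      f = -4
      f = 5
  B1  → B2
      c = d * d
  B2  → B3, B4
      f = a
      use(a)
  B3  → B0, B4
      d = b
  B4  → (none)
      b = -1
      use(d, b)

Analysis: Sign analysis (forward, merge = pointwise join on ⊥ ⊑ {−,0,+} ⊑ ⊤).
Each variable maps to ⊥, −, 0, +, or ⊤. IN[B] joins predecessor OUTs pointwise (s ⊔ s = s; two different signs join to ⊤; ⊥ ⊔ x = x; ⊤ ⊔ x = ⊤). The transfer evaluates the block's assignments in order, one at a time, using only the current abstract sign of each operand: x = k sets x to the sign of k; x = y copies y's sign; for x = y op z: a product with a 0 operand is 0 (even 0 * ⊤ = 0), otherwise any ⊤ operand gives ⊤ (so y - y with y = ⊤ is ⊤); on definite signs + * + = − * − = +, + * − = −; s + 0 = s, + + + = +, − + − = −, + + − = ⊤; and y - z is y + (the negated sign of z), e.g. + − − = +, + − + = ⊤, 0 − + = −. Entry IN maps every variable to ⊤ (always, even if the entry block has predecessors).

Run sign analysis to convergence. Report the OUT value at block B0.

Answer: {a: ⊤, b: ⊤, c: ⊤, d: ⊤, e: ⊤, f: +}

Trace:
Fixpoint table:
  B0: | IN=(all ⊤) | OUT={f:+; rest ⊤}
  B1: | IN={f:+; rest ⊤} | OUT={f:+; rest ⊤}
  B2: | IN={f:+; rest ⊤} | OUT=(all ⊤)
  B3: | IN=(all ⊤) | OUT=(all ⊤)
  B4: | IN=(all ⊤) | OUT={b:-; rest ⊤}

Merge at B0 (entry node, so the boundary value (all ⊤) is joined with the incoming edge(s)): IN[B0] = (all ⊤) ⊔ OUT[B3] = {a: ⊤, b: ⊤, c: ⊤, d: ⊤, e: ⊤, f: ⊤}
Applying B0's transfer function to that IN value gives OUT[B0] (row B0 above).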